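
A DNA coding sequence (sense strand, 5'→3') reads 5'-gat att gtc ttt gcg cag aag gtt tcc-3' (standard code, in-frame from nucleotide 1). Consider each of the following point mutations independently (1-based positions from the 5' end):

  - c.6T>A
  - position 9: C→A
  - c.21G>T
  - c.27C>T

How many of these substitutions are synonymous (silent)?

3

Codon 2: ATT (Ile) → ATA (Ile) — synonymous.
Codon 3: GTC (Val) → GTA (Val) — synonymous.
Codon 7: AAG (Lys) → AAT (Asn) — missense.
Codon 9: TCC (Ser) → TCT (Ser) — synonymous.
Synonymous: 3 of 4.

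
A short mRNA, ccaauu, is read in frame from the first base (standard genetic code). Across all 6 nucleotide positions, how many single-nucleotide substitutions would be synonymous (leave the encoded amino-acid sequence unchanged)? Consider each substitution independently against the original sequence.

5

Codon 1 (CCA, Pro): 3 synonymous substitutions.
Codon 2 (AUU, Ile): 2 synonymous substitutions.
Total: 3 + 2 = 5.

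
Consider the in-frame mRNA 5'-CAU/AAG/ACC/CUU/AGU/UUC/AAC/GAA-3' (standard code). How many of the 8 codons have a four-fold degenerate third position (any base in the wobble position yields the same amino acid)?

Codon 1 CAU (His): third position 2-fold.
Codon 2 AAG (Lys): third position 2-fold.
Codon 3 ACC (Thr): third position 4-fold.
Codon 4 CUU (Leu): third position 4-fold.
Codon 5 AGU (Ser): third position 2-fold.
Codon 6 UUC (Phe): third position 2-fold.
Codon 7 AAC (Asn): third position 2-fold.
Codon 8 GAA (Glu): third position 2-fold.
Four-fold degenerate third positions: 2.

2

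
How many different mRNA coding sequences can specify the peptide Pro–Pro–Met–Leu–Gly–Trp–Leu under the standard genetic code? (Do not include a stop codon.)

2304

Pro: 4 codons.
Pro: 4 codons.
Met: 1 codon.
Leu: 6 codons.
Gly: 4 codons.
Trp: 1 codon.
Leu: 6 codons.
4 × 4 × 1 × 6 × 4 × 1 × 6 = 2304.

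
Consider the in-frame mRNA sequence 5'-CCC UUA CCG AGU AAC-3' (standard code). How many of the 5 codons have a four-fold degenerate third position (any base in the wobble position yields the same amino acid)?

2

Codon 1 CCC (Pro): third position 4-fold.
Codon 2 UUA (Leu): third position 2-fold.
Codon 3 CCG (Pro): third position 4-fold.
Codon 4 AGU (Ser): third position 2-fold.
Codon 5 AAC (Asn): third position 2-fold.
Four-fold degenerate third positions: 2.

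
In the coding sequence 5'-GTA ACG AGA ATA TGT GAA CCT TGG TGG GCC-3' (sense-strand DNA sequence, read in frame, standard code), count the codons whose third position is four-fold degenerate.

Codon 1 GTA (Val): third position 4-fold.
Codon 2 ACG (Thr): third position 4-fold.
Codon 3 AGA (Arg): third position 2-fold.
Codon 4 ATA (Ile): third position 3-fold.
Codon 5 TGT (Cys): third position 2-fold.
Codon 6 GAA (Glu): third position 2-fold.
Codon 7 CCT (Pro): third position 4-fold.
Codon 8 TGG (Trp): third position 1-fold.
Codon 9 TGG (Trp): third position 1-fold.
Codon 10 GCC (Ala): third position 4-fold.
Four-fold degenerate third positions: 4.

4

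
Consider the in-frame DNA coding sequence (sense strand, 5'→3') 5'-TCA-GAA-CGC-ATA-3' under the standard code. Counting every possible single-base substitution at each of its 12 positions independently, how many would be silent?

Codon 1 (TCA, Ser): 3 synonymous substitutions.
Codon 2 (GAA, Glu): 1 synonymous substitution.
Codon 3 (CGC, Arg): 3 synonymous substitutions.
Codon 4 (ATA, Ile): 2 synonymous substitutions.
Total: 3 + 1 + 3 + 2 = 9.

9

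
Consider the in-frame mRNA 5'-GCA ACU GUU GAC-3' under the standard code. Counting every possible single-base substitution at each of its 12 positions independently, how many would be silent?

Codon 1 (GCA, Ala): 3 synonymous substitutions.
Codon 2 (ACU, Thr): 3 synonymous substitutions.
Codon 3 (GUU, Val): 3 synonymous substitutions.
Codon 4 (GAC, Asp): 1 synonymous substitution.
Total: 3 + 3 + 3 + 1 = 10.

10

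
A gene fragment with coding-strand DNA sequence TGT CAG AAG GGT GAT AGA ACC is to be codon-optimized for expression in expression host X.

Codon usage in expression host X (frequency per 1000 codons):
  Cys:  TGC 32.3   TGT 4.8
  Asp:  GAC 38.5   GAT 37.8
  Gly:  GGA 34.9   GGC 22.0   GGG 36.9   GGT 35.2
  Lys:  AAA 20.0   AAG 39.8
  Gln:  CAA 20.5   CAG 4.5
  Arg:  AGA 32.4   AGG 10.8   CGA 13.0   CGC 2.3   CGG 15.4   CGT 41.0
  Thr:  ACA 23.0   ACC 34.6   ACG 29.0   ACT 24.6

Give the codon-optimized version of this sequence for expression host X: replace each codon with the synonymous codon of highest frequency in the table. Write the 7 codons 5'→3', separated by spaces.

TGC CAA AAG GGG GAC CGT ACC

Codon 1 (Cys): best is TGC at 32.3.
Codon 2 (Gln): best is CAA at 20.5.
Codon 3 (Lys): best is AAG at 39.8.
Codon 4 (Gly): best is GGG at 36.9.
Codon 5 (Asp): best is GAC at 38.5.
Codon 6 (Arg): best is CGT at 41.0.
Codon 7 (Thr): best is ACC at 34.6.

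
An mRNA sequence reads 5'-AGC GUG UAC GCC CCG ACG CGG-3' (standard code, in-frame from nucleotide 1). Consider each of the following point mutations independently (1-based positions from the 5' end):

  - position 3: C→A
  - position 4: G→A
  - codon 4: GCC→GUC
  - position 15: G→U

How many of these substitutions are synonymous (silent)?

Codon 1: AGC (Ser) → AGA (Arg) — missense.
Codon 2: GUG (Val) → AUG (Met) — missense.
Codon 4: GCC (Ala) → GUC (Val) — missense.
Codon 5: CCG (Pro) → CCU (Pro) — synonymous.
Synonymous: 1 of 4.

1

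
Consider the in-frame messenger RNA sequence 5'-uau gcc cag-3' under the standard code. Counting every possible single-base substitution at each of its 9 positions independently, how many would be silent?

Codon 1 (UAU, Tyr): 1 synonymous substitution.
Codon 2 (GCC, Ala): 3 synonymous substitutions.
Codon 3 (CAG, Gln): 1 synonymous substitution.
Total: 1 + 3 + 1 = 5.

5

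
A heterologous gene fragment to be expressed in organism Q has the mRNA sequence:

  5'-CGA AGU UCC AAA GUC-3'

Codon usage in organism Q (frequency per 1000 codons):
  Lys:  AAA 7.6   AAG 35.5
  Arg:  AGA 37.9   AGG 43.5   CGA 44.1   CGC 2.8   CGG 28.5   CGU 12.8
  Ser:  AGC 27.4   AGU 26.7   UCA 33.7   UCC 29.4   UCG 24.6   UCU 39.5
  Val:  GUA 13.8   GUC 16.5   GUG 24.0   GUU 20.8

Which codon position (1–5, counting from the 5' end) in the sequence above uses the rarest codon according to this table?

4

Codon 1 CGA (Arg): 44.1 per 1000.
Codon 2 AGU (Ser): 26.7 per 1000.
Codon 3 UCC (Ser): 29.4 per 1000.
Codon 4 AAA (Lys): 7.6 per 1000.
Codon 5 GUC (Val): 16.5 per 1000.
Lowest frequency is 7.6 at codon 4.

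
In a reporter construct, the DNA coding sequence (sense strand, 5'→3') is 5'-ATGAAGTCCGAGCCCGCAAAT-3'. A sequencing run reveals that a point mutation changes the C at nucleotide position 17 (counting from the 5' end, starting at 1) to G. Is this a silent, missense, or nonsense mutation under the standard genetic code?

missense

Position 17 falls in codon 6: GCA → Ala.
After the substitution the codon is GGA → Gly.
Ala ≠ Gly, so this is a missense mutation.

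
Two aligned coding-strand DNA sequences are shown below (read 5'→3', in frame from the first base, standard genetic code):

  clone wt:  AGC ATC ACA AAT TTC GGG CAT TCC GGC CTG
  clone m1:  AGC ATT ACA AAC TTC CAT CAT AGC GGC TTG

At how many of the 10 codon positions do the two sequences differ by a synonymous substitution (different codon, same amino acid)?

4

Codon 1: AGC Ser / AGC Ser — identical.
Codon 2: ATC Ile / ATT Ile — synonymous.
Codon 3: ACA Thr / ACA Thr — identical.
Codon 4: AAT Asn / AAC Asn — synonymous.
Codon 5: TTC Phe / TTC Phe — identical.
Codon 6: GGG Gly / CAT His — nonsynonymous.
Codon 7: CAT His / CAT His — identical.
Codon 8: TCC Ser / AGC Ser — synonymous.
Codon 9: GGC Gly / GGC Gly — identical.
Codon 10: CTG Leu / TTG Leu — synonymous.
Synonymous differences: 4.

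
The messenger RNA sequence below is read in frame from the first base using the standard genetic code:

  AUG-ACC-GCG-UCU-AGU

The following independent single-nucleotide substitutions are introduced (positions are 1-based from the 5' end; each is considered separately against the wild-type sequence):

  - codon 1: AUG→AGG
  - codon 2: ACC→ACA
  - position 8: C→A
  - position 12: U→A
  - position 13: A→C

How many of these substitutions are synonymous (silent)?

2

Codon 1: AUG (Met) → AGG (Arg) — missense.
Codon 2: ACC (Thr) → ACA (Thr) — synonymous.
Codon 3: GCG (Ala) → GAG (Glu) — missense.
Codon 4: UCU (Ser) → UCA (Ser) — synonymous.
Codon 5: AGU (Ser) → CGU (Arg) — missense.
Synonymous: 2 of 5.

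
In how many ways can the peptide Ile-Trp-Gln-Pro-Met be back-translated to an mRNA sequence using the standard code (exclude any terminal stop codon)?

24

Ile: 3 codons.
Trp: 1 codon.
Gln: 2 codons.
Pro: 4 codons.
Met: 1 codon.
3 × 1 × 2 × 4 × 1 = 24.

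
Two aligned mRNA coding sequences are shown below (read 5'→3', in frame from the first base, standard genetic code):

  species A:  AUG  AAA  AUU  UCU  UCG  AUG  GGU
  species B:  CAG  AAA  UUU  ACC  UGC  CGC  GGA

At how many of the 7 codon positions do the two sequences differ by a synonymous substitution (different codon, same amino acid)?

1

Codon 1: AUG Met / CAG Gln — nonsynonymous.
Codon 2: AAA Lys / AAA Lys — identical.
Codon 3: AUU Ile / UUU Phe — nonsynonymous.
Codon 4: UCU Ser / ACC Thr — nonsynonymous.
Codon 5: UCG Ser / UGC Cys — nonsynonymous.
Codon 6: AUG Met / CGC Arg — nonsynonymous.
Codon 7: GGU Gly / GGA Gly — synonymous.
Synonymous differences: 1.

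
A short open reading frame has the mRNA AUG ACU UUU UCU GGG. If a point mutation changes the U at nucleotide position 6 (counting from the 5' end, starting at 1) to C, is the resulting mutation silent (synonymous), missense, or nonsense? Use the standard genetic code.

Position 6 falls in codon 2: ACU → Thr.
After the substitution the codon is ACC → Thr.
Both encode Thr, so the change is synonymous.

silent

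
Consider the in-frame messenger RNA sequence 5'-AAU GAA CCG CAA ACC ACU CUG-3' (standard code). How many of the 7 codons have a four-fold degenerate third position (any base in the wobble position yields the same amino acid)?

Codon 1 AAU (Asn): third position 2-fold.
Codon 2 GAA (Glu): third position 2-fold.
Codon 3 CCG (Pro): third position 4-fold.
Codon 4 CAA (Gln): third position 2-fold.
Codon 5 ACC (Thr): third position 4-fold.
Codon 6 ACU (Thr): third position 4-fold.
Codon 7 CUG (Leu): third position 4-fold.
Four-fold degenerate third positions: 4.

4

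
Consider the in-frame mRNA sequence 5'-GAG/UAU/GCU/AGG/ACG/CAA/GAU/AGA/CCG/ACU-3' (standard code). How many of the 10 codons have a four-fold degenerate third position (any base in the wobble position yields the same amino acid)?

4

Codon 1 GAG (Glu): third position 2-fold.
Codon 2 UAU (Tyr): third position 2-fold.
Codon 3 GCU (Ala): third position 4-fold.
Codon 4 AGG (Arg): third position 2-fold.
Codon 5 ACG (Thr): third position 4-fold.
Codon 6 CAA (Gln): third position 2-fold.
Codon 7 GAU (Asp): third position 2-fold.
Codon 8 AGA (Arg): third position 2-fold.
Codon 9 CCG (Pro): third position 4-fold.
Codon 10 ACU (Thr): third position 4-fold.
Four-fold degenerate third positions: 4.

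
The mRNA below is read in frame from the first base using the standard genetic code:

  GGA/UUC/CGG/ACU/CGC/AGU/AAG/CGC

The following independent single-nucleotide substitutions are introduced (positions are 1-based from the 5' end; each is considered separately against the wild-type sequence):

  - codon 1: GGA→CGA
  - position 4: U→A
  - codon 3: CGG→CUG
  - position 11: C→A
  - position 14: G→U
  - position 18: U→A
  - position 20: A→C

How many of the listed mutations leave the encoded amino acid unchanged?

Codon 1: GGA (Gly) → CGA (Arg) — missense.
Codon 2: UUC (Phe) → AUC (Ile) — missense.
Codon 3: CGG (Arg) → CUG (Leu) — missense.
Codon 4: ACU (Thr) → AAU (Asn) — missense.
Codon 5: CGC (Arg) → CUC (Leu) — missense.
Codon 6: AGU (Ser) → AGA (Arg) — missense.
Codon 7: AAG (Lys) → ACG (Thr) — missense.
Synonymous: 0 of 7.

0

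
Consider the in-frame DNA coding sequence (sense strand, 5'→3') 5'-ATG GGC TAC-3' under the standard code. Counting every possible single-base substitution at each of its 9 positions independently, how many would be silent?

4

Codon 1 (ATG, Met): 0 synonymous substitutions.
Codon 2 (GGC, Gly): 3 synonymous substitutions.
Codon 3 (TAC, Tyr): 1 synonymous substitution.
Total: 0 + 3 + 1 = 4.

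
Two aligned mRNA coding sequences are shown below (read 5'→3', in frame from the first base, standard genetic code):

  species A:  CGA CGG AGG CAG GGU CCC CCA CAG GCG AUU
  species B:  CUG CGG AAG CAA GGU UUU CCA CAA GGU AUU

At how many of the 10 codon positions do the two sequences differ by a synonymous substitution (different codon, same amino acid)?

2

Codon 1: CGA Arg / CUG Leu — nonsynonymous.
Codon 2: CGG Arg / CGG Arg — identical.
Codon 3: AGG Arg / AAG Lys — nonsynonymous.
Codon 4: CAG Gln / CAA Gln — synonymous.
Codon 5: GGU Gly / GGU Gly — identical.
Codon 6: CCC Pro / UUU Phe — nonsynonymous.
Codon 7: CCA Pro / CCA Pro — identical.
Codon 8: CAG Gln / CAA Gln — synonymous.
Codon 9: GCG Ala / GGU Gly — nonsynonymous.
Codon 10: AUU Ile / AUU Ile — identical.
Synonymous differences: 2.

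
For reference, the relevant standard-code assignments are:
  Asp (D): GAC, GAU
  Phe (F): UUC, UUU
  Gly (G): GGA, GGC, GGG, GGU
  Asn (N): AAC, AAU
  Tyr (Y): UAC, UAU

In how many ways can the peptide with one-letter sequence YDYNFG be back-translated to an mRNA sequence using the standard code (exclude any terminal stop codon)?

Tyr: 2 codons.
Asp: 2 codons.
Tyr: 2 codons.
Asn: 2 codons.
Phe: 2 codons.
Gly: 4 codons.
2 × 2 × 2 × 2 × 2 × 4 = 128.

128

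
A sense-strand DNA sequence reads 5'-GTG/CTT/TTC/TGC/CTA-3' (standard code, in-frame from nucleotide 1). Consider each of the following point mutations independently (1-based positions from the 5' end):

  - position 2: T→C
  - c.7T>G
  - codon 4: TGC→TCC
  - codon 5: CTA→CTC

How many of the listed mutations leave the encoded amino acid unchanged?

Codon 1: GTG (Val) → GCG (Ala) — missense.
Codon 3: TTC (Phe) → GTC (Val) — missense.
Codon 4: TGC (Cys) → TCC (Ser) — missense.
Codon 5: CTA (Leu) → CTC (Leu) — synonymous.
Synonymous: 1 of 4.

1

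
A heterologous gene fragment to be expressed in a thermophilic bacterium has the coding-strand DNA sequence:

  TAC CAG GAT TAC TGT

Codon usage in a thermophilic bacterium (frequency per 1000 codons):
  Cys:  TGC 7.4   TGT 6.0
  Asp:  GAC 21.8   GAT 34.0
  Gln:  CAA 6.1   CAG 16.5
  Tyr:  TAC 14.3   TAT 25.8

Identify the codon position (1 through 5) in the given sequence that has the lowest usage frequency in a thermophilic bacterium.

Codon 1 TAC (Tyr): 14.3 per 1000.
Codon 2 CAG (Gln): 16.5 per 1000.
Codon 3 GAT (Asp): 34.0 per 1000.
Codon 4 TAC (Tyr): 14.3 per 1000.
Codon 5 TGT (Cys): 6.0 per 1000.
Lowest frequency is 6.0 at codon 5.

5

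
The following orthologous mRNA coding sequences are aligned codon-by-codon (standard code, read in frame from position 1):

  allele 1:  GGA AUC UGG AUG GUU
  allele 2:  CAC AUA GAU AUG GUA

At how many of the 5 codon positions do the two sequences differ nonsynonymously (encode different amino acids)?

Codon 1: GGA Gly / CAC His — nonsynonymous.
Codon 2: AUC Ile / AUA Ile — synonymous.
Codon 3: UGG Trp / GAU Asp — nonsynonymous.
Codon 4: AUG Met / AUG Met — identical.
Codon 5: GUU Val / GUA Val — synonymous.
Nonsynonymous differences: 2.

2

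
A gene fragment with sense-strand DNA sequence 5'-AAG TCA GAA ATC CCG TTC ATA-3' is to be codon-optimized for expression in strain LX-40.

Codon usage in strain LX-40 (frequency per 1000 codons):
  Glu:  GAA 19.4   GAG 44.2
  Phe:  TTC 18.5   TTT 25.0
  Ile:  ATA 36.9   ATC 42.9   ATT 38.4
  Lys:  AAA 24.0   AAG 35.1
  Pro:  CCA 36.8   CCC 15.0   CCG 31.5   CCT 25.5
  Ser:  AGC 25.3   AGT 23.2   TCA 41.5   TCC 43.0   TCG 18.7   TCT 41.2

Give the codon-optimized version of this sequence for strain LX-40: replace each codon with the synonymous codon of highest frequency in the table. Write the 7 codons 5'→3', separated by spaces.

Codon 1 (Lys): best is AAG at 35.1.
Codon 2 (Ser): best is TCC at 43.0.
Codon 3 (Glu): best is GAG at 44.2.
Codon 4 (Ile): best is ATC at 42.9.
Codon 5 (Pro): best is CCA at 36.8.
Codon 6 (Phe): best is TTT at 25.0.
Codon 7 (Ile): best is ATC at 42.9.

AAG TCC GAG ATC CCA TTT ATC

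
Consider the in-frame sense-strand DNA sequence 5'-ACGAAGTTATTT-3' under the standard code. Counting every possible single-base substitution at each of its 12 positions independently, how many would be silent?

Codon 1 (ACG, Thr): 3 synonymous substitutions.
Codon 2 (AAG, Lys): 1 synonymous substitution.
Codon 3 (TTA, Leu): 2 synonymous substitutions.
Codon 4 (TTT, Phe): 1 synonymous substitution.
Total: 3 + 1 + 2 + 1 = 7.

7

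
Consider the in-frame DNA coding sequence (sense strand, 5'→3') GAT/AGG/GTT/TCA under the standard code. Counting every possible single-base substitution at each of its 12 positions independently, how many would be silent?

9

Codon 1 (GAT, Asp): 1 synonymous substitution.
Codon 2 (AGG, Arg): 2 synonymous substitutions.
Codon 3 (GTT, Val): 3 synonymous substitutions.
Codon 4 (TCA, Ser): 3 synonymous substitutions.
Total: 1 + 2 + 3 + 3 = 9.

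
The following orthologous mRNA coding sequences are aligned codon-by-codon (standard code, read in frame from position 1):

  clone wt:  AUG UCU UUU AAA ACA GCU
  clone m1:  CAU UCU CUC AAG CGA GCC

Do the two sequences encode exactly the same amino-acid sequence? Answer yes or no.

Codon 1: AUG Met / CAU His — nonsynonymous.
Codon 2: UCU Ser / UCU Ser — identical.
Codon 3: UUU Phe / CUC Leu — nonsynonymous.
Codon 4: AAA Lys / AAG Lys — synonymous.
Codon 5: ACA Thr / CGA Arg — nonsynonymous.
Codon 6: GCU Ala / GCC Ala — synonymous.
Nonsynonymous differences: 3 → different protein.

no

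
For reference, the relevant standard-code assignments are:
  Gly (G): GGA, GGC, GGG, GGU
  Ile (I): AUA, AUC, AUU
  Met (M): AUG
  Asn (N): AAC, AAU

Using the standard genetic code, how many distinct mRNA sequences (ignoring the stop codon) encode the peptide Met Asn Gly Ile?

24

Met: 1 codon.
Asn: 2 codons.
Gly: 4 codons.
Ile: 3 codons.
1 × 2 × 4 × 3 = 24.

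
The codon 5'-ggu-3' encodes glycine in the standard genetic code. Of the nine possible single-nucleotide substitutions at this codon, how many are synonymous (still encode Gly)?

3

Position 1: none → 0 synonymous.
Position 2: none → 0 synonymous.
Position 3: GGC, GGA, GGG → 3 synonymous.
Total: 0 + 0 + 3 = 3.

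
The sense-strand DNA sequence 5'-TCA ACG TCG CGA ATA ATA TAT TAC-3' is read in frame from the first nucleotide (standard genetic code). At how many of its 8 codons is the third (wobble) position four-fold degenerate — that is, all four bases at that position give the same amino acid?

Codon 1 TCA (Ser): third position 4-fold.
Codon 2 ACG (Thr): third position 4-fold.
Codon 3 TCG (Ser): third position 4-fold.
Codon 4 CGA (Arg): third position 4-fold.
Codon 5 ATA (Ile): third position 3-fold.
Codon 6 ATA (Ile): third position 3-fold.
Codon 7 TAT (Tyr): third position 2-fold.
Codon 8 TAC (Tyr): third position 2-fold.
Four-fold degenerate third positions: 4.

4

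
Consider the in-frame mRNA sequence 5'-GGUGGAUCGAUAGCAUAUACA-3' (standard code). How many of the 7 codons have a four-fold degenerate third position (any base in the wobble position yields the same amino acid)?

5

Codon 1 GGU (Gly): third position 4-fold.
Codon 2 GGA (Gly): third position 4-fold.
Codon 3 UCG (Ser): third position 4-fold.
Codon 4 AUA (Ile): third position 3-fold.
Codon 5 GCA (Ala): third position 4-fold.
Codon 6 UAU (Tyr): third position 2-fold.
Codon 7 ACA (Thr): third position 4-fold.
Four-fold degenerate third positions: 5.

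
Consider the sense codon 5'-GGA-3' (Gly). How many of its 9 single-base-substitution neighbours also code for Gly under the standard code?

3

Position 1: none → 0 synonymous.
Position 2: none → 0 synonymous.
Position 3: GGU, GGC, GGG → 3 synonymous.
Total: 0 + 0 + 3 = 3.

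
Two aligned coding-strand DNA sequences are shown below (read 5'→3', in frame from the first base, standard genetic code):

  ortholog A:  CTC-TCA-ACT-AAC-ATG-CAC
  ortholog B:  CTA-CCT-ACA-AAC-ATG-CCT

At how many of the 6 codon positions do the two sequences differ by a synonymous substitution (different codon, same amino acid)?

2

Codon 1: CTC Leu / CTA Leu — synonymous.
Codon 2: TCA Ser / CCT Pro — nonsynonymous.
Codon 3: ACT Thr / ACA Thr — synonymous.
Codon 4: AAC Asn / AAC Asn — identical.
Codon 5: ATG Met / ATG Met — identical.
Codon 6: CAC His / CCT Pro — nonsynonymous.
Synonymous differences: 2.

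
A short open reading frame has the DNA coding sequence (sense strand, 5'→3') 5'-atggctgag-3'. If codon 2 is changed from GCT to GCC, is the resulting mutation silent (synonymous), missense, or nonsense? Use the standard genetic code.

silent

Position 6 falls in codon 2: GCT → Ala.
After the substitution the codon is GCC → Ala.
Both encode Ala, so the change is synonymous.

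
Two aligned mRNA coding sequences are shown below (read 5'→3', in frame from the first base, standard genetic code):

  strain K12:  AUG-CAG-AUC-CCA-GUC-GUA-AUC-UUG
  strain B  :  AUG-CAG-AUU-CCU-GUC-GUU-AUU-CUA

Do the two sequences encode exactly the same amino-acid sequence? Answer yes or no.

Codon 1: AUG Met / AUG Met — identical.
Codon 2: CAG Gln / CAG Gln — identical.
Codon 3: AUC Ile / AUU Ile — synonymous.
Codon 4: CCA Pro / CCU Pro — synonymous.
Codon 5: GUC Val / GUC Val — identical.
Codon 6: GUA Val / GUU Val — synonymous.
Codon 7: AUC Ile / AUU Ile — synonymous.
Codon 8: UUG Leu / CUA Leu — synonymous.
Nonsynonymous differences: 0 → same protein.

yes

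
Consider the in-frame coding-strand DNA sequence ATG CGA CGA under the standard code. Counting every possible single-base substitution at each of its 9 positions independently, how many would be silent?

8

Codon 1 (ATG, Met): 0 synonymous substitutions.
Codon 2 (CGA, Arg): 4 synonymous substitutions.
Codon 3 (CGA, Arg): 4 synonymous substitutions.
Total: 0 + 4 + 4 = 8.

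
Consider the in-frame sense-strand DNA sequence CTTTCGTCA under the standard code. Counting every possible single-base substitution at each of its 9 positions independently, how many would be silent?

9

Codon 1 (CTT, Leu): 3 synonymous substitutions.
Codon 2 (TCG, Ser): 3 synonymous substitutions.
Codon 3 (TCA, Ser): 3 synonymous substitutions.
Total: 3 + 3 + 3 = 9.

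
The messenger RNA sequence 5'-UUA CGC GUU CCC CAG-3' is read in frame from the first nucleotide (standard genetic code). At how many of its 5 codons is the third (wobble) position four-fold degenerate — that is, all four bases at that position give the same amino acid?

3

Codon 1 UUA (Leu): third position 2-fold.
Codon 2 CGC (Arg): third position 4-fold.
Codon 3 GUU (Val): third position 4-fold.
Codon 4 CCC (Pro): third position 4-fold.
Codon 5 CAG (Gln): third position 2-fold.
Four-fold degenerate third positions: 3.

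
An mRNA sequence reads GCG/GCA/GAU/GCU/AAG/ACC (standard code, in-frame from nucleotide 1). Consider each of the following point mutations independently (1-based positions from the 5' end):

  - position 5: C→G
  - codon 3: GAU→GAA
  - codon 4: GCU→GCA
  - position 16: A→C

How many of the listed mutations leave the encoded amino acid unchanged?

1

Codon 2: GCA (Ala) → GGA (Gly) — missense.
Codon 3: GAU (Asp) → GAA (Glu) — missense.
Codon 4: GCU (Ala) → GCA (Ala) — synonymous.
Codon 6: ACC (Thr) → CCC (Pro) — missense.
Synonymous: 1 of 4.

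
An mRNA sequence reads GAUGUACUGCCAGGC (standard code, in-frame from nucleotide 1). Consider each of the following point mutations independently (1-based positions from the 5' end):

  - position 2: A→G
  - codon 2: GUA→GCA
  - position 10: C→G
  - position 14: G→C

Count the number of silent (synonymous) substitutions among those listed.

0

Codon 1: GAU (Asp) → GGU (Gly) — missense.
Codon 2: GUA (Val) → GCA (Ala) — missense.
Codon 4: CCA (Pro) → GCA (Ala) — missense.
Codon 5: GGC (Gly) → GCC (Ala) — missense.
Synonymous: 0 of 4.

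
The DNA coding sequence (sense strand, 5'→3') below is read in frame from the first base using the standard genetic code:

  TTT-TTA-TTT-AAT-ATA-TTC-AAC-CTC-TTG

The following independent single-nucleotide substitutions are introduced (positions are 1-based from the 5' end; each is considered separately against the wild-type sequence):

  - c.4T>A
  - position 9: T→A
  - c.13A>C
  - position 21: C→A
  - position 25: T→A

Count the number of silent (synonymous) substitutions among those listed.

0

Codon 2: TTA (Leu) → ATA (Ile) — missense.
Codon 3: TTT (Phe) → TTA (Leu) — missense.
Codon 5: ATA (Ile) → CTA (Leu) — missense.
Codon 7: AAC (Asn) → AAA (Lys) — missense.
Codon 9: TTG (Leu) → ATG (Met) — missense.
Synonymous: 0 of 5.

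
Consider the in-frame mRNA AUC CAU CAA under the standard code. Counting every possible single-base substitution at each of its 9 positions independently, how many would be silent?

4

Codon 1 (AUC, Ile): 2 synonymous substitutions.
Codon 2 (CAU, His): 1 synonymous substitution.
Codon 3 (CAA, Gln): 1 synonymous substitution.
Total: 2 + 1 + 1 = 4.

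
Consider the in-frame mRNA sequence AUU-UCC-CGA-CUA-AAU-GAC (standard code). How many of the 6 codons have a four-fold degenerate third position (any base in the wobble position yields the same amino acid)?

Codon 1 AUU (Ile): third position 3-fold.
Codon 2 UCC (Ser): third position 4-fold.
Codon 3 CGA (Arg): third position 4-fold.
Codon 4 CUA (Leu): third position 4-fold.
Codon 5 AAU (Asn): third position 2-fold.
Codon 6 GAC (Asp): third position 2-fold.
Four-fold degenerate third positions: 3.

3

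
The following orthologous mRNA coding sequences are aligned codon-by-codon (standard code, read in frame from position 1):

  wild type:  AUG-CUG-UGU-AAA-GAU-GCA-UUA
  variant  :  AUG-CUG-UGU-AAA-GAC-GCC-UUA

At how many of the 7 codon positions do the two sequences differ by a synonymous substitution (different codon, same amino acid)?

Codon 1: AUG Met / AUG Met — identical.
Codon 2: CUG Leu / CUG Leu — identical.
Codon 3: UGU Cys / UGU Cys — identical.
Codon 4: AAA Lys / AAA Lys — identical.
Codon 5: GAU Asp / GAC Asp — synonymous.
Codon 6: GCA Ala / GCC Ala — synonymous.
Codon 7: UUA Leu / UUA Leu — identical.
Synonymous differences: 2.

2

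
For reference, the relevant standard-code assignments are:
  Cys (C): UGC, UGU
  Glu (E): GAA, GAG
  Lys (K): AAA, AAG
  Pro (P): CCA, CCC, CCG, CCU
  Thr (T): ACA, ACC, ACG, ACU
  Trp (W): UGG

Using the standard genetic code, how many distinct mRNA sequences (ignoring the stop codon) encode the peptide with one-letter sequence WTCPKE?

128

Trp: 1 codon.
Thr: 4 codons.
Cys: 2 codons.
Pro: 4 codons.
Lys: 2 codons.
Glu: 2 codons.
1 × 4 × 2 × 4 × 2 × 2 = 128.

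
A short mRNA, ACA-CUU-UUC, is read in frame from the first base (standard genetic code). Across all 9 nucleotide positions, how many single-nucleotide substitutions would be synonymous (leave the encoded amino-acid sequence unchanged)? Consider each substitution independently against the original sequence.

Codon 1 (ACA, Thr): 3 synonymous substitutions.
Codon 2 (CUU, Leu): 3 synonymous substitutions.
Codon 3 (UUC, Phe): 1 synonymous substitution.
Total: 3 + 3 + 1 = 7.

7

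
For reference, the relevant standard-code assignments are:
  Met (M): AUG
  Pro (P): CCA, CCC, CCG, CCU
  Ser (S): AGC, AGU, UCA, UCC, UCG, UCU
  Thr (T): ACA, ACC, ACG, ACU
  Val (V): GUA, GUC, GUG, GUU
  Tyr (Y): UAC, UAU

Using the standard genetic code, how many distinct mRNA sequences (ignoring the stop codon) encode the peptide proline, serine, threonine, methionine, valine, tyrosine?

768

Pro: 4 codons.
Ser: 6 codons.
Thr: 4 codons.
Met: 1 codon.
Val: 4 codons.
Tyr: 2 codons.
4 × 6 × 4 × 1 × 4 × 2 = 768.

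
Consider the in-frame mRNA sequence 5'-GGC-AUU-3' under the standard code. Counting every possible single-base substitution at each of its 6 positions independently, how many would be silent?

Codon 1 (GGC, Gly): 3 synonymous substitutions.
Codon 2 (AUU, Ile): 2 synonymous substitutions.
Total: 3 + 2 = 5.

5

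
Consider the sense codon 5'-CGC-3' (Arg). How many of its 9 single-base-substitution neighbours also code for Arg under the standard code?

3

Position 1: none → 0 synonymous.
Position 2: none → 0 synonymous.
Position 3: CGT, CGA, CGG → 3 synonymous.
Total: 0 + 0 + 3 = 3.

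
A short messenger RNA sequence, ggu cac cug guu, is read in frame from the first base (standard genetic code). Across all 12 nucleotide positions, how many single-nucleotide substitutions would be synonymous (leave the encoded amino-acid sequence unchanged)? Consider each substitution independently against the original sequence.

Codon 1 (GGU, Gly): 3 synonymous substitutions.
Codon 2 (CAC, His): 1 synonymous substitution.
Codon 3 (CUG, Leu): 4 synonymous substitutions.
Codon 4 (GUU, Val): 3 synonymous substitutions.
Total: 3 + 1 + 4 + 3 = 11.

11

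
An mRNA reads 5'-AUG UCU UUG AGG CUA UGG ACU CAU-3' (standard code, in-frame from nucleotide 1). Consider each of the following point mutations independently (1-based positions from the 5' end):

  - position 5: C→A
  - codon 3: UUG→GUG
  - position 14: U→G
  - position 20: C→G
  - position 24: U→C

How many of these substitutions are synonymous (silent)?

1

Codon 2: UCU (Ser) → UAU (Tyr) — missense.
Codon 3: UUG (Leu) → GUG (Val) — missense.
Codon 5: CUA (Leu) → CGA (Arg) — missense.
Codon 7: ACU (Thr) → AGU (Ser) — missense.
Codon 8: CAU (His) → CAC (His) — synonymous.
Synonymous: 1 of 5.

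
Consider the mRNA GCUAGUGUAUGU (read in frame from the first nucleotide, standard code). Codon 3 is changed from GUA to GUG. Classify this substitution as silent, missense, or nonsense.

silent

Position 9 falls in codon 3: GUA → Val.
After the substitution the codon is GUG → Val.
Both encode Val, so the change is synonymous.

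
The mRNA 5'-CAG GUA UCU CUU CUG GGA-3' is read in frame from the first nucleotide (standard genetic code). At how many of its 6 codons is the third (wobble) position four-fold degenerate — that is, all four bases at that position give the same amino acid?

5

Codon 1 CAG (Gln): third position 2-fold.
Codon 2 GUA (Val): third position 4-fold.
Codon 3 UCU (Ser): third position 4-fold.
Codon 4 CUU (Leu): third position 4-fold.
Codon 5 CUG (Leu): third position 4-fold.
Codon 6 GGA (Gly): third position 4-fold.
Four-fold degenerate third positions: 5.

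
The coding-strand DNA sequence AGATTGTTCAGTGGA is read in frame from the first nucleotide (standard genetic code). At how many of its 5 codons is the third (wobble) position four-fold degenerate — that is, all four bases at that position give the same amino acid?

Codon 1 AGA (Arg): third position 2-fold.
Codon 2 TTG (Leu): third position 2-fold.
Codon 3 TTC (Phe): third position 2-fold.
Codon 4 AGT (Ser): third position 2-fold.
Codon 5 GGA (Gly): third position 4-fold.
Four-fold degenerate third positions: 1.

1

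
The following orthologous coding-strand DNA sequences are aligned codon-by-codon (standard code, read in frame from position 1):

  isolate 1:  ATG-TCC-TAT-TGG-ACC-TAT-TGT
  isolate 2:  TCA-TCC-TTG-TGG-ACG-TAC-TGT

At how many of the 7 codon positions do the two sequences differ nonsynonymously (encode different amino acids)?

Codon 1: ATG Met / TCA Ser — nonsynonymous.
Codon 2: TCC Ser / TCC Ser — identical.
Codon 3: TAT Tyr / TTG Leu — nonsynonymous.
Codon 4: TGG Trp / TGG Trp — identical.
Codon 5: ACC Thr / ACG Thr — synonymous.
Codon 6: TAT Tyr / TAC Tyr — synonymous.
Codon 7: TGT Cys / TGT Cys — identical.
Nonsynonymous differences: 2.

2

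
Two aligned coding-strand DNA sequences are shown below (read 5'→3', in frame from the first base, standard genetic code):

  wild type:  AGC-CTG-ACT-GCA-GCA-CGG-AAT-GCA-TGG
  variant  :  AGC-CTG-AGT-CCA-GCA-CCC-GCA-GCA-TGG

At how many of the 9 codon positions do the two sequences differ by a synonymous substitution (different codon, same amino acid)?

0

Codon 1: AGC Ser / AGC Ser — identical.
Codon 2: CTG Leu / CTG Leu — identical.
Codon 3: ACT Thr / AGT Ser — nonsynonymous.
Codon 4: GCA Ala / CCA Pro — nonsynonymous.
Codon 5: GCA Ala / GCA Ala — identical.
Codon 6: CGG Arg / CCC Pro — nonsynonymous.
Codon 7: AAT Asn / GCA Ala — nonsynonymous.
Codon 8: GCA Ala / GCA Ala — identical.
Codon 9: TGG Trp / TGG Trp — identical.
Synonymous differences: 0.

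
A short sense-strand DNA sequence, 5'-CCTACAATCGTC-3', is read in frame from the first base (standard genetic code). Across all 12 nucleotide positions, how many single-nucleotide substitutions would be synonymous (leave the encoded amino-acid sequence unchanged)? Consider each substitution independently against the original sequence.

Codon 1 (CCT, Pro): 3 synonymous substitutions.
Codon 2 (ACA, Thr): 3 synonymous substitutions.
Codon 3 (ATC, Ile): 2 synonymous substitutions.
Codon 4 (GTC, Val): 3 synonymous substitutions.
Total: 3 + 3 + 2 + 3 = 11.

11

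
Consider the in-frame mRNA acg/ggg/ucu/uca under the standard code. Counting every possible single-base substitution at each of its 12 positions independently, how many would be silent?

12

Codon 1 (ACG, Thr): 3 synonymous substitutions.
Codon 2 (GGG, Gly): 3 synonymous substitutions.
Codon 3 (UCU, Ser): 3 synonymous substitutions.
Codon 4 (UCA, Ser): 3 synonymous substitutions.
Total: 3 + 3 + 3 + 3 = 12.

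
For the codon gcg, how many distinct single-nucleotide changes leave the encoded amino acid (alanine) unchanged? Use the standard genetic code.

Position 1: none → 0 synonymous.
Position 2: none → 0 synonymous.
Position 3: GCU, GCC, GCA → 3 synonymous.
Total: 0 + 0 + 3 = 3.

3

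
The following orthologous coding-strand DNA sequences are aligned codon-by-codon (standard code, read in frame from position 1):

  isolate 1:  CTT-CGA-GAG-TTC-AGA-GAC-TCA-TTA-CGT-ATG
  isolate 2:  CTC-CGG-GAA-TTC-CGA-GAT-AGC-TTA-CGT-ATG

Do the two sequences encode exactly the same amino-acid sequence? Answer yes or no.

yes

Codon 1: CTT Leu / CTC Leu — synonymous.
Codon 2: CGA Arg / CGG Arg — synonymous.
Codon 3: GAG Glu / GAA Glu — synonymous.
Codon 4: TTC Phe / TTC Phe — identical.
Codon 5: AGA Arg / CGA Arg — synonymous.
Codon 6: GAC Asp / GAT Asp — synonymous.
Codon 7: TCA Ser / AGC Ser — synonymous.
Codon 8: TTA Leu / TTA Leu — identical.
Codon 9: CGT Arg / CGT Arg — identical.
Codon 10: ATG Met / ATG Met — identical.
Nonsynonymous differences: 0 → same protein.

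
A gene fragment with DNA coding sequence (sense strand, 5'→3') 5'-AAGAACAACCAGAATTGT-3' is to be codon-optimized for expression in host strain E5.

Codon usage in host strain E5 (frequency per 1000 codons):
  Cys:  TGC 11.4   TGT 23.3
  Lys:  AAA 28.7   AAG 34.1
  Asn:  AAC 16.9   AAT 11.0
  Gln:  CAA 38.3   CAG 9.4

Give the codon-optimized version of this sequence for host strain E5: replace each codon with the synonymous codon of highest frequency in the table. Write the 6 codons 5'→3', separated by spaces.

Codon 1 (Lys): best is AAG at 34.1.
Codon 2 (Asn): best is AAC at 16.9.
Codon 3 (Asn): best is AAC at 16.9.
Codon 4 (Gln): best is CAA at 38.3.
Codon 5 (Asn): best is AAC at 16.9.
Codon 6 (Cys): best is TGT at 23.3.

AAG AAC AAC CAA AAC TGT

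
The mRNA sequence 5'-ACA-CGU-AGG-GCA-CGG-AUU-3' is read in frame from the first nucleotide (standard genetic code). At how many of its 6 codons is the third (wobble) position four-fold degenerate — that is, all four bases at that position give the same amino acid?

4

Codon 1 ACA (Thr): third position 4-fold.
Codon 2 CGU (Arg): third position 4-fold.
Codon 3 AGG (Arg): third position 2-fold.
Codon 4 GCA (Ala): third position 4-fold.
Codon 5 CGG (Arg): third position 4-fold.
Codon 6 AUU (Ile): third position 3-fold.
Four-fold degenerate third positions: 4.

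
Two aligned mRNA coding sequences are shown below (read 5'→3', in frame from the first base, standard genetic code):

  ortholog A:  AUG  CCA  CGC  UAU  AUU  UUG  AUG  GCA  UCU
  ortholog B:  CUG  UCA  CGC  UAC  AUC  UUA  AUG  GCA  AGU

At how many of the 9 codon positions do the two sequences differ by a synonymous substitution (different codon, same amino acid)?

4

Codon 1: AUG Met / CUG Leu — nonsynonymous.
Codon 2: CCA Pro / UCA Ser — nonsynonymous.
Codon 3: CGC Arg / CGC Arg — identical.
Codon 4: UAU Tyr / UAC Tyr — synonymous.
Codon 5: AUU Ile / AUC Ile — synonymous.
Codon 6: UUG Leu / UUA Leu — synonymous.
Codon 7: AUG Met / AUG Met — identical.
Codon 8: GCA Ala / GCA Ala — identical.
Codon 9: UCU Ser / AGU Ser — synonymous.
Synonymous differences: 4.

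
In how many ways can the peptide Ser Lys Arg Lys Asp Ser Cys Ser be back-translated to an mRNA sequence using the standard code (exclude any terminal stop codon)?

20736

Ser: 6 codons.
Lys: 2 codons.
Arg: 6 codons.
Lys: 2 codons.
Asp: 2 codons.
Ser: 6 codons.
Cys: 2 codons.
Ser: 6 codons.
6 × 2 × 6 × 2 × 2 × 6 × 2 × 6 = 20736.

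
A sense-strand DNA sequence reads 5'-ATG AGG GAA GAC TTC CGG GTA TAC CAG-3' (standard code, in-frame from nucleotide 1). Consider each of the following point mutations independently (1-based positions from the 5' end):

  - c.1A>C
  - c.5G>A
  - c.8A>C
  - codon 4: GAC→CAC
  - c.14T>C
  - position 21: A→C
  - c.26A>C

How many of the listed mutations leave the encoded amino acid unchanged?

1

Codon 1: ATG (Met) → CTG (Leu) — missense.
Codon 2: AGG (Arg) → AAG (Lys) — missense.
Codon 3: GAA (Glu) → GCA (Ala) — missense.
Codon 4: GAC (Asp) → CAC (His) — missense.
Codon 5: TTC (Phe) → TCC (Ser) — missense.
Codon 7: GTA (Val) → GTC (Val) — synonymous.
Codon 9: CAG (Gln) → CCG (Pro) — missense.
Synonymous: 1 of 7.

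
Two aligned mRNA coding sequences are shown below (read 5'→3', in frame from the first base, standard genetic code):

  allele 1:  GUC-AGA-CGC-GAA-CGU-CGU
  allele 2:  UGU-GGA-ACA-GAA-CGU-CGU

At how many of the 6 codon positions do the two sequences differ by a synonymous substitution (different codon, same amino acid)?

Codon 1: GUC Val / UGU Cys — nonsynonymous.
Codon 2: AGA Arg / GGA Gly — nonsynonymous.
Codon 3: CGC Arg / ACA Thr — nonsynonymous.
Codon 4: GAA Glu / GAA Glu — identical.
Codon 5: CGU Arg / CGU Arg — identical.
Codon 6: CGU Arg / CGU Arg — identical.
Synonymous differences: 0.

0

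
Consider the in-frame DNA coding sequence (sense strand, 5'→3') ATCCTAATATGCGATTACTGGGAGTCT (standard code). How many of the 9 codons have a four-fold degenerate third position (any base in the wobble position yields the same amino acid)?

2

Codon 1 ATC (Ile): third position 3-fold.
Codon 2 CTA (Leu): third position 4-fold.
Codon 3 ATA (Ile): third position 3-fold.
Codon 4 TGC (Cys): third position 2-fold.
Codon 5 GAT (Asp): third position 2-fold.
Codon 6 TAC (Tyr): third position 2-fold.
Codon 7 TGG (Trp): third position 1-fold.
Codon 8 GAG (Glu): third position 2-fold.
Codon 9 TCT (Ser): third position 4-fold.
Four-fold degenerate third positions: 2.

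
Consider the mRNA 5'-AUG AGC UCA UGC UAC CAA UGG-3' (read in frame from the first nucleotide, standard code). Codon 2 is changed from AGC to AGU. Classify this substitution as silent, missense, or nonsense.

Position 6 falls in codon 2: AGC → Ser.
After the substitution the codon is AGU → Ser.
Both encode Ser, so the change is synonymous.

silent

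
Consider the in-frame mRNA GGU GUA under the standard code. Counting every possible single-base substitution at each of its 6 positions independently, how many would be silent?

6

Codon 1 (GGU, Gly): 3 synonymous substitutions.
Codon 2 (GUA, Val): 3 synonymous substitutions.
Total: 3 + 3 = 6.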